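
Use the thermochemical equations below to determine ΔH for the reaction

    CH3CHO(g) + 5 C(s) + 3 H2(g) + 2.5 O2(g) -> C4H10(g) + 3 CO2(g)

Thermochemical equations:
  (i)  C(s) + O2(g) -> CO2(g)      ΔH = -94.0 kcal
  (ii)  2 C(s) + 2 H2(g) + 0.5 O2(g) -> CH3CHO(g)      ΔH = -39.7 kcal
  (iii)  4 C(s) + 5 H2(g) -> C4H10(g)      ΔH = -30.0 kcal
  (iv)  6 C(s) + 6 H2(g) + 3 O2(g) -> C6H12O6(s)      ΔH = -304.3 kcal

(i) × 3: (3)·(-94.0) = -282.0 kcal
(ii) reversed: +39.7 kcal
(iii) as written: -30.0 kcal
(iv): not needed.
Combining the equations, ΔH = (-282.0) + (+39.7) + (-30.0) = -272.3 kcal

ΔH = -272.3 kcal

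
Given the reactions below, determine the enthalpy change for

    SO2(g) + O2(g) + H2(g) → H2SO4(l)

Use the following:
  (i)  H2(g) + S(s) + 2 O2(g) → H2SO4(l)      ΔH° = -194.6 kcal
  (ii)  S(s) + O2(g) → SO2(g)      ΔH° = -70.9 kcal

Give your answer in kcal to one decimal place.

(i) as written (H2SO4(l) already on the product side): -194.6 kcal
(ii) reversed (reverse to put SO2(g) on the reactant side): +70.9 kcal
Summing the manipulated equations, ΔH° = (1)·(-194.6) + (-1)·(-70.9) = -123.7 kcal

ΔH° = -123.7 kcal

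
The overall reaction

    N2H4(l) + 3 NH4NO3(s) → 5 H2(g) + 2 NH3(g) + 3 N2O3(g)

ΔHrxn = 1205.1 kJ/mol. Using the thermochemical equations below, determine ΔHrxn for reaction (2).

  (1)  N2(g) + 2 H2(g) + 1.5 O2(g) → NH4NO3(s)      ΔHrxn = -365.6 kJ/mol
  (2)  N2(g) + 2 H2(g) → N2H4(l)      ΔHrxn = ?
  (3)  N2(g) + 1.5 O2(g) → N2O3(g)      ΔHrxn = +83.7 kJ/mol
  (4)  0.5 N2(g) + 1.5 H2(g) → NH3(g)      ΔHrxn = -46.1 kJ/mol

(1) reversed and × 3: (-3)·(-365.6) = +1096.8 kJ/mol
(2) reversed: contributes −x
(3) × 3: (3)·(+83.7) = +251.1 kJ/mol
(4) × 2: (2)·(-46.1) = -92.2 kJ/mol
+1205.1 = (+1096.8) + (+251.1) + (-92.2) − x
x = (+1205.1 − (+1255.7)) / (-1) = 50.6 kJ/mol

ΔHrxn = 50.6 kJ/mol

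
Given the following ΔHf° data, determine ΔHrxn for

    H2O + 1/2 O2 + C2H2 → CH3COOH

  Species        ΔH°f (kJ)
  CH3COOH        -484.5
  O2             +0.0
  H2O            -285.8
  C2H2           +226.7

Products: 1·(-484.5) = -484.5
Reactants: 1·(-285.8) + 1/2·(+0.0) + 1·(+226.7) = -59.1
ΔHrxn = (-484.5) − (-59.1) = -425.4 kJ

ΔHrxn = -425.4 kJ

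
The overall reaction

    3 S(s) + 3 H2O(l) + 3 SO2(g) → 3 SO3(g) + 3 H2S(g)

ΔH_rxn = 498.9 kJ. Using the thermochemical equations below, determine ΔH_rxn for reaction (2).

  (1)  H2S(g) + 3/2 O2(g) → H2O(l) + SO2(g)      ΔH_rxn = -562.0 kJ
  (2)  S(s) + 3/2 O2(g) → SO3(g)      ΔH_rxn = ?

ΔH_rxn = -395.7 kJ

(1) reversed and × 3: (-3)·(-562.0) = +1686.0 kJ
(2) × 3: contributes 3·x
+498.9 = (+1686.0) + 3·x
x = (+498.9 − (+1686.0)) / (3) = -395.7 kJ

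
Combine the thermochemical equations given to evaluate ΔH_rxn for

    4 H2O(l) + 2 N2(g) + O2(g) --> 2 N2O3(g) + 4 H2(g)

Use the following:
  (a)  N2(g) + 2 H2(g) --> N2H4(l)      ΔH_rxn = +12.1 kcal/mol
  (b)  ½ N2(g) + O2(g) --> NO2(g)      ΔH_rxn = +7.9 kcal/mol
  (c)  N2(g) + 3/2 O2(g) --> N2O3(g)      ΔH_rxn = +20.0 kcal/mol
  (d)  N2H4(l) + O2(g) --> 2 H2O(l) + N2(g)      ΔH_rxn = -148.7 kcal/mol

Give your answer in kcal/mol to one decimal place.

(a) reversed and × 2 (H2(g) must end up as a product; ×2 to match 4 H2(g) in the target): (-2)·(+12.1) = -24.2 kcal/mol
(b): not needed (NO2(g) appears nowhere else).
(c) × 2 (scale by 2 for the 2 N2O3(g)): (2)·(+20.0) = +40.0 kcal/mol
(d) reversed and × 2 (reverse to put H2O(l) on the reactant side; ×2 to match 4 H2O(l) in the target): (-2)·(-148.7) = +297.4 kcal/mol
Since enthalpy is a state function, ΔH_rxn = (-2)·(+12.1) + (2)·(+20.0) + (-2)·(-148.7) = 313.2 kcal/mol

ΔH_rxn = 313.2 kcal/mol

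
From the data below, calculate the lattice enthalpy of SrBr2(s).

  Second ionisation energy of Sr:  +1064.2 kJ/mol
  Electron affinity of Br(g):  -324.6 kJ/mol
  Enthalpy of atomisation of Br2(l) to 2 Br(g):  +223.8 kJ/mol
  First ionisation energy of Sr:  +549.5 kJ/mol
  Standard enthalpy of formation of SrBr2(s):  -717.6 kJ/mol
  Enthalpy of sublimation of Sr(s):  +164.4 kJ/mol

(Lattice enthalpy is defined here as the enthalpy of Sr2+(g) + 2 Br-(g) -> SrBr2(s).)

U = -2070.3 kJ/mol

ΔHf° = 1·ΔHsub + 1·(ΣIE) + 1·D(Br2) + 2·EA + U
-717.6 = 1·(+164.4) + 1·(+1613.7) + 1·(+223.8) + 2·(-324.6) + U
U = -717.6 − (+1352.7) = -2070.3 kJ/mol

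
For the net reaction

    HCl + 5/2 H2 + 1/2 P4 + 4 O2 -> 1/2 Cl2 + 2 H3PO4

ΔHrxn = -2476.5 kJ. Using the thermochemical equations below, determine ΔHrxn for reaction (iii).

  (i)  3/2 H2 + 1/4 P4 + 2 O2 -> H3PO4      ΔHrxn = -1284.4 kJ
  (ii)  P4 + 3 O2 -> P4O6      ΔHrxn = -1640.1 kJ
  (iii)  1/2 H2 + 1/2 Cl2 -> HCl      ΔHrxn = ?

ΔHrxn = -92.3 kJ

(i) × 2: (2)·(-1284.4) = -2568.8 kJ
(ii): not needed.
(iii) reversed: contributes −x
-2476.5 = (-2568.8) − x
x = (-2476.5 − (-2568.8)) / (-1) = -92.3 kJ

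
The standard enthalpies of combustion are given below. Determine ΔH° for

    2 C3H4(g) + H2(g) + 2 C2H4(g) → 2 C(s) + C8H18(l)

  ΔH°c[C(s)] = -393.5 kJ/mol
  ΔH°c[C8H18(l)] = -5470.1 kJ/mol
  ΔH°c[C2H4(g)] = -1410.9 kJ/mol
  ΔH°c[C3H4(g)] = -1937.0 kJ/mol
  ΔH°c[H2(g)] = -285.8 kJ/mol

Using ΔH = Σ nΔHc°(reactants) − Σ nΔHc°(products):
= [2·(-1937.0) + 1·(-285.8) + 2·(-1410.9)] − [2·(-393.5) + 1·(-5470.1)]
= -724.5 kJ/mol

ΔH° = -724.5 kJ/mol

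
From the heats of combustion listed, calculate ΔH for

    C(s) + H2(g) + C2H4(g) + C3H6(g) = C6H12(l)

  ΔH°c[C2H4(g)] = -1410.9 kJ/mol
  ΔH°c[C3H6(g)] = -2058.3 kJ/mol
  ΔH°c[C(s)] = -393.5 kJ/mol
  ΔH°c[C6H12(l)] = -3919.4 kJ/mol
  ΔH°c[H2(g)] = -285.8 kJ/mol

With combustion enthalpies, reactants minus products:
= [1·(-393.5) + 1·(-285.8) + 1·(-1410.9) + 1·(-2058.3)] − [1·(-3919.4)]
= -229.1 kJ/mol

ΔH = -229.1 kJ/mol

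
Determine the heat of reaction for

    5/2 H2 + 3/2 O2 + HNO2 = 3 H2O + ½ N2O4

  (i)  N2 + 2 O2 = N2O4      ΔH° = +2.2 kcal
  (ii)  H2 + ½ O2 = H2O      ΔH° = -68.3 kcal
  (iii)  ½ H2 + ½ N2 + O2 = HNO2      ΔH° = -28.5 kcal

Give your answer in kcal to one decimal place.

(i) × 1/2: (1/2)·(+2.2) = +1.1 kcal
(ii) × 3: (3)·(-68.3) = -204.9 kcal
(iii) reversed: +28.5 kcal
ΔH° = (+1.1) + (-204.9) + (+28.5) = -175.3 kcal

ΔH° = -175.3 kcal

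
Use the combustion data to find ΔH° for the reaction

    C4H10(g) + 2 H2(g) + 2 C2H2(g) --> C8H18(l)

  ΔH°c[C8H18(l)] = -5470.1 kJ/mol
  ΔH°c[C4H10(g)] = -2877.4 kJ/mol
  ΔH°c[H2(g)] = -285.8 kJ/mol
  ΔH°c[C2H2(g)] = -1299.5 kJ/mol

ΔH° = -577.9 kJ/mol

Using ΔH = Σ nΔHc°(reactants) − Σ nΔHc°(products):
= [1·(-2877.4) + 2·(-285.8) + 2·(-1299.5)] − [1·(-5470.1)]
= -577.9 kJ/mol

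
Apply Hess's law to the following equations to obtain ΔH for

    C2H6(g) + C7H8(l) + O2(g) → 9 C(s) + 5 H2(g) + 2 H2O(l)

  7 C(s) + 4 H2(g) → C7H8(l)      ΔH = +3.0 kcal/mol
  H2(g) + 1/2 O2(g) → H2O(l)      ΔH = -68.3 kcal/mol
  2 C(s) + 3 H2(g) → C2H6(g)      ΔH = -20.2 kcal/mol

equation 1 reversed (C7H8(l) must end up as a reactant): -3.0 kcal/mol
equation 2 × 2 (×2 to match 2 H2O(l) in the target): (2)·(-68.3) = -136.6 kcal/mol
equation 3 reversed (reverse to put C2H6(g) on the reactant side): +20.2 kcal/mol
Summing the manipulated equations, ΔH = (-1)·(+3.0) + (2)·(-68.3) + (-1)·(-20.2) = -119.4 kcal/mol

ΔH = -119.4 kcal/mol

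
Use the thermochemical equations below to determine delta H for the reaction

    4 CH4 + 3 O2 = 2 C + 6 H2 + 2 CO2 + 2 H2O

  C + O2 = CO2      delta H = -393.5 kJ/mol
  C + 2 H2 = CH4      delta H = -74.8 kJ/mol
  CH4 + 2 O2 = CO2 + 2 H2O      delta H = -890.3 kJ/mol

equation 1 as written: -393.5 kJ/mol
equation 2 reversed and × 3: (-3)·(-74.8) = +224.4 kJ/mol
equation 3 as written: -890.3 kJ/mol
delta H = (-393.5) + (+224.4) + (-890.3) = -1059.4 kJ/mol

delta H = -1059.4 kJ/mol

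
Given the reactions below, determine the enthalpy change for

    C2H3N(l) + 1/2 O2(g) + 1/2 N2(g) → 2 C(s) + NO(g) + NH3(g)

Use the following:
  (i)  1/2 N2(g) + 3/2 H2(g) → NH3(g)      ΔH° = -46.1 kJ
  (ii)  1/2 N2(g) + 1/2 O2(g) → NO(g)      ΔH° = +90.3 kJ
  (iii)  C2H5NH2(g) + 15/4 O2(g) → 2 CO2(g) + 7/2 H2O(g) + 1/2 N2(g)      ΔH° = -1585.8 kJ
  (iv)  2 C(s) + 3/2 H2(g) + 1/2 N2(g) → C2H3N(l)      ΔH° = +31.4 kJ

(i) as written: -46.1 kJ
(ii) as written: +90.3 kJ
(iii): not needed.
(iv) reversed: -31.4 kJ
By Hess's law, ΔH° = (-46.1) + (+90.3) + (-31.4) = 12.8 kJ

ΔH° = 12.8 kJ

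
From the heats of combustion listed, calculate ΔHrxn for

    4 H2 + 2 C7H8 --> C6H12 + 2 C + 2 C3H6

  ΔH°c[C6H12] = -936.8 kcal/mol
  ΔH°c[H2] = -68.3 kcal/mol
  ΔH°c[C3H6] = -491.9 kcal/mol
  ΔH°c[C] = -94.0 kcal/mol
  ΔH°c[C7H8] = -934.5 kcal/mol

With combustion enthalpies, reactants minus products:
= [4·(-68.3) + 2·(-934.5)] − [1·(-936.8) + 2·(-94.0) + 2·(-491.9)]
= -33.6 kcal/mol

ΔHrxn = -33.6 kcal/mol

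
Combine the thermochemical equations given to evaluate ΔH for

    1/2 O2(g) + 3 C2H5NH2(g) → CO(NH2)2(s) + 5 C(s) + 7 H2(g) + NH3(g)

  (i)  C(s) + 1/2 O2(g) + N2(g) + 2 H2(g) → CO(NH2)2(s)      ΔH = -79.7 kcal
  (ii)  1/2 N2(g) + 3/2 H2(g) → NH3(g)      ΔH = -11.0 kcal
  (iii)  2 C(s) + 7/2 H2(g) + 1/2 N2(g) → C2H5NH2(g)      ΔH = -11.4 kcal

(i) as written (CO(NH2)2(s) already on the product side): -79.7 kcal
(ii) as written (NH3(g) already on the product side): -11.0 kcal
(iii) reversed and × 3 (reverse to put C2H5NH2(g) on the reactant side; ×3 to match 3 C2H5NH2(g) in the target): (-3)·(-11.4) = +34.2 kcal
Since enthalpy is a state function, ΔH = (-79.7) + (-11.0) + (+34.2) = -56.5 kcal

ΔH = -56.5 kcal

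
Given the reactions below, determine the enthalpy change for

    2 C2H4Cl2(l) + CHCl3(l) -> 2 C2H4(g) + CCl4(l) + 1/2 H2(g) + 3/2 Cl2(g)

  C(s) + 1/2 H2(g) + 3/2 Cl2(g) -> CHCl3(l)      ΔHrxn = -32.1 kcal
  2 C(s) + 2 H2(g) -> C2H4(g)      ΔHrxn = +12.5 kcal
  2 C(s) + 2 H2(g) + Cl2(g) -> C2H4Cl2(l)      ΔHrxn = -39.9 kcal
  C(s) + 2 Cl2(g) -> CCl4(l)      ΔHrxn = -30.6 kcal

equation 1 reversed: +32.1 kcal
equation 2 × 2: (2)·(+12.5) = +25.0 kcal
equation 3 reversed and × 2: (-2)·(-39.9) = +79.8 kcal
equation 4 as written: -30.6 kcal
ΔHrxn = (-1)·(-32.1) + (2)·(+12.5) + (-2)·(-39.9) + (1)·(-30.6) = 106.3 kcal

ΔHrxn = 106.3 kcal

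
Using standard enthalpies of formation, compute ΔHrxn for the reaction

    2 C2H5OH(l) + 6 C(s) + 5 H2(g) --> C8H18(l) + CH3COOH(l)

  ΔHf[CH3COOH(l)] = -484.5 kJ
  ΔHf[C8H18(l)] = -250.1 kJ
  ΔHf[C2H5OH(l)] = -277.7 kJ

ΔH°rxn = Σ nΔHf°(products) − Σ nΔHf°(reactants).
Products: 1·(-250.1) + 1·(-484.5) = -734.6
Reactants: 2·(-277.7) + 6·(+0.0) + 5·(+0.0) = -555.4
ΔHrxn = (-734.6) − (-555.4) = -179.2 kJ

ΔHrxn = -179.2 kJ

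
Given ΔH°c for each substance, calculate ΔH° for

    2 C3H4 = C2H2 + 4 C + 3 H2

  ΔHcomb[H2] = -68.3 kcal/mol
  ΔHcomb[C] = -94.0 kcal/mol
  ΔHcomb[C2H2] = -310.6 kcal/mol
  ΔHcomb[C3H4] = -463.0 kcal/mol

ΔH° = -34.5 kcal/mol

With combustion enthalpies, reactants minus products:
= [2·(-463.0)] − [1·(-310.6) + 4·(-94.0) + 3·(-68.3)]
= -34.5 kcal/mol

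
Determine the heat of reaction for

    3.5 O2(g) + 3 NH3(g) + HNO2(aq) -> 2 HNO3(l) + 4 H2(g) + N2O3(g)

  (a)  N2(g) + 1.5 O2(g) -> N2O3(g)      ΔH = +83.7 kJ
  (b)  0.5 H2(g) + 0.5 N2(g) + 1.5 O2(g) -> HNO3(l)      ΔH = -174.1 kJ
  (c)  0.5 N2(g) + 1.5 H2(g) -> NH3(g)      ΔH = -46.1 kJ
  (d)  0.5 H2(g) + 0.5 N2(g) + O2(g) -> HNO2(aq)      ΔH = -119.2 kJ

ΔH = -7.0 kJ

(a) as written: +83.7 kJ
(b) × 2: (2)·(-174.1) = -348.2 kJ
(c) reversed and × 3: (-3)·(-46.1) = +138.3 kJ
(d) reversed: +119.2 kJ
Summing the manipulated equations, ΔH = (+83.7) + (-348.2) + (+138.3) + (+119.2) = -7.0 kJ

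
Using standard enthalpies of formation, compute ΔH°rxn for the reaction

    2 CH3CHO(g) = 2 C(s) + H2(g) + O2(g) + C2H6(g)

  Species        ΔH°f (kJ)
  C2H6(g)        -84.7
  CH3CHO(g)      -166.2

ΔH°rxn = 247.7 kJ

Products: 2·(+0.0) + 1·(+0.0) + 1·(+0.0) + 1·(-84.7) = -84.7
Reactants: 2·(-166.2) = -332.4
ΔH°rxn = (-84.7) − (-332.4) = 247.7 kJ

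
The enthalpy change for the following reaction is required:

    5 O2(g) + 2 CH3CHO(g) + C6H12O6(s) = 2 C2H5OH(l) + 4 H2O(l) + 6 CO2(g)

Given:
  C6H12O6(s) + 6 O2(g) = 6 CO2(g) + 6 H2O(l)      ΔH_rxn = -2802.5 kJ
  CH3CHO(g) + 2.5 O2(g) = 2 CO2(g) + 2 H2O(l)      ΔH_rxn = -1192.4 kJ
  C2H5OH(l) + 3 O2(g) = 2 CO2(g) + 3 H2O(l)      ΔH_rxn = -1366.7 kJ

equation 1 as written (C6H12O6(s) already on the reactant side): -2802.5 kJ
equation 2 × 2 (×2 to match 2 CH3CHO(g) in the target): (2)·(-1192.4) = -2384.8 kJ
equation 3 reversed and × 2 (reverse to put C2H5OH(l) on the product side; scale by 2 for the 2 C2H5OH(l)): (-2)·(-1366.7) = +2733.4 kJ
By Hess's law, ΔH_rxn = (1)·(-2802.5) + (2)·(-1192.4) + (-2)·(-1366.7) = -2453.9 kJ

ΔH_rxn = -2453.9 kJ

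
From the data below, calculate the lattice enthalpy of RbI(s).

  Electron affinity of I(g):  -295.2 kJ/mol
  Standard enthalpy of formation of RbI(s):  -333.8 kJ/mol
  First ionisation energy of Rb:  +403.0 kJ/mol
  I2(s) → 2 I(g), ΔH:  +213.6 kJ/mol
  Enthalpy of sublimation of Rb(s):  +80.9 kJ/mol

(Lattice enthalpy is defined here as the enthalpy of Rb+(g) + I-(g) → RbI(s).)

U = -629.3 kJ/mol

ΔHf° = 1·ΔHsub + 1·(ΣIE) + 1/2·D(I2) + 1·EA + U
-333.8 = 1·(+80.9) + 1·(+403.0) + 1/2·(+213.6) + 1·(-295.2) + U
U = -333.8 − (+295.5) = -629.3 kJ/mol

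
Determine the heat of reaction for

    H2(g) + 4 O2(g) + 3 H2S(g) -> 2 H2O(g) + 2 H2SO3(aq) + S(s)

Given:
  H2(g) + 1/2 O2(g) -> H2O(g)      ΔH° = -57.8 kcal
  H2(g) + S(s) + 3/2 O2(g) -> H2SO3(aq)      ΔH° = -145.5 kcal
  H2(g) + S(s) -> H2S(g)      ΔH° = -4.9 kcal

equation 1 × 2: (2)·(-57.8) = -115.6 kcal
equation 2 × 2: (2)·(-145.5) = -291.0 kcal
equation 3 reversed and × 3: (-3)·(-4.9) = +14.7 kcal
ΔH° = (2)·(-57.8) + (2)·(-145.5) + (-3)·(-4.9) = -391.9 kcal

ΔH° = -391.9 kcal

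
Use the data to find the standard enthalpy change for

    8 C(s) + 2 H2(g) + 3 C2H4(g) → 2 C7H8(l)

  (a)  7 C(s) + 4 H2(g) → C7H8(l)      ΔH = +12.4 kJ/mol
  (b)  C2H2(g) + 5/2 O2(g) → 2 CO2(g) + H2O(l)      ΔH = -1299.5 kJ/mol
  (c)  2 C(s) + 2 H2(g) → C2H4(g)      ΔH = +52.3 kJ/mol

(a) × 2 (scale by 2 for the 2 C7H8(l)): (2)·(+12.4) = +24.8 kJ/mol
(b): not needed (C2H2(g) appears nowhere else).
(c) reversed and × 3 (C2H4(g) must end up as a reactant; scale by 3 for the 3 C2H4(g)): (-3)·(+52.3) = -156.9 kJ/mol
By Hess's law, ΔH = (+24.8) + (-156.9) = -132.1 kJ/mol

ΔH = -132.1 kJ/mol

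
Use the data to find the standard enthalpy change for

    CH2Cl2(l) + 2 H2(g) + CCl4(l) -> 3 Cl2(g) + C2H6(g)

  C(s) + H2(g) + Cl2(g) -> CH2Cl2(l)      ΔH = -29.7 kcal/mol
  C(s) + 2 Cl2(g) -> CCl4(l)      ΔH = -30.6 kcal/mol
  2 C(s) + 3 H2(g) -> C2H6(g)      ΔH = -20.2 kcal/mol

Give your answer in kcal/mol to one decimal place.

equation 1 reversed (reverse to put CH2Cl2(l) on the reactant side): +29.7 kcal/mol
equation 2 reversed (CCl4(l) must end up as a reactant): +30.6 kcal/mol
equation 3 as written (C2H6(g) already on the product side): -20.2 kcal/mol
Combining the equations, ΔH = (-1)·(-29.7) + (-1)·(-30.6) + (1)·(-20.2) = 40.1 kcal/mol

ΔH = 40.1 kcal/mol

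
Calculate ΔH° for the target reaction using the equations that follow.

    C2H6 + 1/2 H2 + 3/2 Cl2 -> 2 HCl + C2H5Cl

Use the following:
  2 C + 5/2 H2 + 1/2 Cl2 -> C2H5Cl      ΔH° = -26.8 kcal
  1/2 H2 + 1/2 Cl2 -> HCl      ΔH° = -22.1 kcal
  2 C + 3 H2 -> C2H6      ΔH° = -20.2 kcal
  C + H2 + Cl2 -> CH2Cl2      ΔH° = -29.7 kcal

ΔH° = -50.8 kcal

equation 1 as written: -26.8 kcal
equation 2 × 2: (2)·(-22.1) = -44.2 kcal
equation 3 reversed: +20.2 kcal
equation 4: not needed.
By Hess's law, ΔH° = (-26.8) + (-44.2) + (+20.2) = -50.8 kcal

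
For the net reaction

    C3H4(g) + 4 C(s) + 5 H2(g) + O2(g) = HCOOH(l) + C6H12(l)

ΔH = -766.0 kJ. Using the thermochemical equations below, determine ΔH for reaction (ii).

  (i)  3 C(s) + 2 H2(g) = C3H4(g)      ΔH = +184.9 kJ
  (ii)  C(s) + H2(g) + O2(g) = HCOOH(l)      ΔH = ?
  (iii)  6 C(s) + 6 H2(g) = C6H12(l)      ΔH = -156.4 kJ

ΔH = -424.7 kJ

(i) reversed (reverse to put C3H4(g) on the reactant side): -184.9 kJ
(ii) as written (HCOOH(l) already on the product side): contributes x
(iii) as written (C6H12(l) already on the product side): -156.4 kJ
-766.0 = (-184.9) + (-156.4) + x
x = (-766.0 − (-341.3)) / (1) = -424.7 kJ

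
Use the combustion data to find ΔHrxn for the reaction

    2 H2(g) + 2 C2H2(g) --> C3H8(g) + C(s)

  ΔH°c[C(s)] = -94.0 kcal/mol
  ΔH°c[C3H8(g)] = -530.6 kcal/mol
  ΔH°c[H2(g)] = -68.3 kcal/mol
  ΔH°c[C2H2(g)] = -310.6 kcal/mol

ΔHrxn = -133.2 kcal/mol

With combustion enthalpies, reactants minus products:
= [2·(-68.3) + 2·(-310.6)] − [1·(-530.6) + 1·(-94.0)]
= -133.2 kcal/mol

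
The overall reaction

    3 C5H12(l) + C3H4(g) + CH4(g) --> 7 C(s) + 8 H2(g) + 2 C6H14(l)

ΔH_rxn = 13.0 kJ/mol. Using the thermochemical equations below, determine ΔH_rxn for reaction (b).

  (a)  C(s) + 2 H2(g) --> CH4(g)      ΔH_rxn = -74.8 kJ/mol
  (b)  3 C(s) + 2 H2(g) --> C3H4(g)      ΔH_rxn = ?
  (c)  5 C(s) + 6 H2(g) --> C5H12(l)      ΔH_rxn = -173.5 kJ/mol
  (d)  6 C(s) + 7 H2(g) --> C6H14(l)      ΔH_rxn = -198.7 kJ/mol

(a) reversed: +74.8 kJ/mol
(b) reversed: contributes −x
(c) reversed and × 3: (-3)·(-173.5) = +520.5 kJ/mol
(d) × 2: (2)·(-198.7) = -397.4 kJ/mol
+13.0 = (+74.8) + (+520.5) + (-397.4) − x
x = (+13.0 − (+197.9)) / (-1) = 184.9 kJ/mol

ΔH_rxn = 184.9 kJ/mol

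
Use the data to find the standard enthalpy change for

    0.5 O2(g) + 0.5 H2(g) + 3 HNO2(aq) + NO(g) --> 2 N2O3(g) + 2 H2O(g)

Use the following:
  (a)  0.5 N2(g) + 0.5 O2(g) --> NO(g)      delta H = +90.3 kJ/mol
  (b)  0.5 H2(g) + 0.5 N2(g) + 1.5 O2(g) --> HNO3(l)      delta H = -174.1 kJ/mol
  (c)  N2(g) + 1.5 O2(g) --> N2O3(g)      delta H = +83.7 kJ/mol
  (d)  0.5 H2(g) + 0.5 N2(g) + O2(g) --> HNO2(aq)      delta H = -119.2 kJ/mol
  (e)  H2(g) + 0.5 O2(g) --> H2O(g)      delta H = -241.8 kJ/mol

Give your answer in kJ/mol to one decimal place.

(a) reversed (reverse to put NO(g) on the reactant side): -90.3 kJ/mol
(b): not needed (HNO3(l) appears nowhere else).
(c) × 2 (scale by 2 for the 2 N2O3(g)): (2)·(+83.7) = +167.4 kJ/mol
(d) reversed and × 3 (HNO2(aq) must end up as a reactant; scale by 3 for the 3 HNO2(aq)): (-3)·(-119.2) = +357.6 kJ/mol
(e) × 2 (×2 to match 2 H2O(g) in the target): (2)·(-241.8) = -483.6 kJ/mol
Since enthalpy is a state function, delta H = (-90.3) + (+167.4) + (+357.6) + (-483.6) = -48.9 kJ/mol

delta H = -48.9 kJ/mol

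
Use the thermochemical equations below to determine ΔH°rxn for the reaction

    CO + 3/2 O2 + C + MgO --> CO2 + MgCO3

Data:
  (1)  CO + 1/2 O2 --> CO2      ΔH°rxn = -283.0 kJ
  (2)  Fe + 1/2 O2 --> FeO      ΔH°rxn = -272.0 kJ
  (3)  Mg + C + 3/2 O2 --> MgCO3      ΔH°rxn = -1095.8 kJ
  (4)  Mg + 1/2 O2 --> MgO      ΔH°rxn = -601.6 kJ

(1) as written (CO already on the reactant side): -283.0 kJ
(2): not needed (Fe appears nowhere else).
(3) as written (MgCO3 already on the product side): -1095.8 kJ
(4) reversed (MgO must end up as a reactant): +601.6 kJ
ΔH°rxn = (-283.0) + (-1095.8) + (+601.6) = -777.2 kJ

ΔH°rxn = -777.2 kJ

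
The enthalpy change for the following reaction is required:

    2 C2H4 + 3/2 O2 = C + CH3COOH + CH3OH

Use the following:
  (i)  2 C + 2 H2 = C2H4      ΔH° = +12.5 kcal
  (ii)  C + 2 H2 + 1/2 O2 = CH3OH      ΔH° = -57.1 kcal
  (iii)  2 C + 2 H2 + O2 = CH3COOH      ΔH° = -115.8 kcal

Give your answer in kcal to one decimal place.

ΔH° = -197.9 kcal

(i) reversed and × 2: (-2)·(+12.5) = -25.0 kcal
(ii) as written: -57.1 kcal
(iii) as written: -115.8 kcal
Combining the equations, ΔH° = (-2)·(+12.5) + (1)·(-57.1) + (1)·(-115.8) = -197.9 kcal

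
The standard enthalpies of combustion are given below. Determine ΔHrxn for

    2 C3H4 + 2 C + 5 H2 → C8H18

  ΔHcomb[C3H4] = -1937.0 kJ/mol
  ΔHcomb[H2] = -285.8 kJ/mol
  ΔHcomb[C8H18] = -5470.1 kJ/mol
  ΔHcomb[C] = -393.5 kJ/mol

Using ΔH = Σ nΔHc°(reactants) − Σ nΔHc°(products):
= [2·(-1937.0) + 2·(-393.5) + 5·(-285.8)] − [1·(-5470.1)]
= -619.9 kJ/mol

ΔHrxn = -619.9 kJ/mol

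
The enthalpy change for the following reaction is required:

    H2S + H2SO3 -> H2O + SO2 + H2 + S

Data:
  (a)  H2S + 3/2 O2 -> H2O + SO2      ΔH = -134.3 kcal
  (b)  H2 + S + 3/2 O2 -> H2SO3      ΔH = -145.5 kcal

ΔH = 11.2 kcal

(a) as written: -134.3 kcal
(b) reversed: +145.5 kcal
ΔH = (1)·(-134.3) + (-1)·(-145.5) = 11.2 kcal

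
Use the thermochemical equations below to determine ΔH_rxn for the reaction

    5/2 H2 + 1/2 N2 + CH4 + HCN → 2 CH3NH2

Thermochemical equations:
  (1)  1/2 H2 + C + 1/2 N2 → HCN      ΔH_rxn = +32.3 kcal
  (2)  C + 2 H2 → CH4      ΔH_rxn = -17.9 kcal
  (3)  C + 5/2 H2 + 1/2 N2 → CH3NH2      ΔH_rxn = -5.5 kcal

(1) reversed: -32.3 kcal
(2) reversed: +17.9 kcal
(3) × 2: (2)·(-5.5) = -11.0 kcal
By Hess's law, ΔH_rxn = (-32.3) + (+17.9) + (-11.0) = -25.4 kcal

ΔH_rxn = -25.4 kcal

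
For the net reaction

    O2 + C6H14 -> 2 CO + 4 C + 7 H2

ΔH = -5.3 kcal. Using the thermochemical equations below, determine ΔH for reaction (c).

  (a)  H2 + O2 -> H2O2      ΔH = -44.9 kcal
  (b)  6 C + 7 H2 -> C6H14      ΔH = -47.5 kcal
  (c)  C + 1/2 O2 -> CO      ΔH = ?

(a): not needed (H2O2 appears nowhere else).
(b) reversed (C6H14 must end up as a reactant): +47.5 kcal
(c) × 2 (×2 to match 2 CO in the target): contributes 2·x
-5.3 = (+47.5) + 2·x
x = (-5.3 − (+47.5)) / (2) = -26.4 kcal

ΔH = -26.4 kcal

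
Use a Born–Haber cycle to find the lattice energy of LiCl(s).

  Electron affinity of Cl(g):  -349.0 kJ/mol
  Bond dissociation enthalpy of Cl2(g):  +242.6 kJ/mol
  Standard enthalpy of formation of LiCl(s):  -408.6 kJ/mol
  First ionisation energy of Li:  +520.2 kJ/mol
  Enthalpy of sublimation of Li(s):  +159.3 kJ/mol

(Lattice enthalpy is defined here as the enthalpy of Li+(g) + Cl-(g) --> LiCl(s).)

ΔHf° = 1·ΔHsub + 1·(ΣIE) + 1/2·D(Cl2) + 1·EA + U
-408.6 = 1·(+159.3) + 1·(+520.2) + 1/2·(+242.6) + 1·(-349.0) + U
U = -408.6 − (+451.8) = -860.4 kJ/mol

U = -860.4 kJ/mol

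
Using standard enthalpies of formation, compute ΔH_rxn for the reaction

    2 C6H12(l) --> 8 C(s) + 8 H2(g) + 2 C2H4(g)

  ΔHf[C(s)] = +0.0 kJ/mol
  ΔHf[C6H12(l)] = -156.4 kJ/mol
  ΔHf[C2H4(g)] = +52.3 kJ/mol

Products: 8·(+0.0) + 8·(+0.0) + 2·(+52.3) = +104.6
Reactants: 2·(-156.4) = -312.8
ΔH_rxn = (+104.6) − (-312.8) = 417.4 kJ/mol

ΔH_rxn = 417.4 kJ/mol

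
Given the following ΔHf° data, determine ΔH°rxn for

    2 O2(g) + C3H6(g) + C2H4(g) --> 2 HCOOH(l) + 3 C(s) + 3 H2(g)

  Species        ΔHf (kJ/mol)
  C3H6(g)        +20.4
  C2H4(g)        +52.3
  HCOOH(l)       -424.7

ΔH°rxn = -922.1 kJ/mol

Products: 2·(-424.7) + 3·(+0.0) + 3·(+0.0) = -849.4
Reactants: 2·(+0.0) + 1·(+20.4) + 1·(+52.3) = +72.7
ΔH°rxn = (-849.4) − (+72.7) = -922.1 kJ/mol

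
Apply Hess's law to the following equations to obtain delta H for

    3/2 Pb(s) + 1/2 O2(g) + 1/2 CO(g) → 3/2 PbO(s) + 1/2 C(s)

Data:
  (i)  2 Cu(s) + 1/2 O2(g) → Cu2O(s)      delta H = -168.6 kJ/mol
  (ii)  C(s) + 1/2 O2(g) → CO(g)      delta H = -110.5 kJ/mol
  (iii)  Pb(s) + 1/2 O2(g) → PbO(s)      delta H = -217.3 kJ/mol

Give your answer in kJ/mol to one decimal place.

delta H = -270.7 kJ/mol

(i): not needed (Cu(s) appears nowhere else).
(ii) reversed and × 1/2 (reverse to put CO(g) on the reactant side; scale by 1/2 for the 1/2 CO(g)): (-1/2)·(-110.5) = +55.25 kJ/mol
(iii) × 3/2 (scale by 3/2 for the 3/2 PbO(s)): (3/2)·(-217.3) = -325.95 kJ/mol
Summing the manipulated equations, delta H = (-1/2)·(-110.5) + (3/2)·(-217.3) = -270.7 kJ/mol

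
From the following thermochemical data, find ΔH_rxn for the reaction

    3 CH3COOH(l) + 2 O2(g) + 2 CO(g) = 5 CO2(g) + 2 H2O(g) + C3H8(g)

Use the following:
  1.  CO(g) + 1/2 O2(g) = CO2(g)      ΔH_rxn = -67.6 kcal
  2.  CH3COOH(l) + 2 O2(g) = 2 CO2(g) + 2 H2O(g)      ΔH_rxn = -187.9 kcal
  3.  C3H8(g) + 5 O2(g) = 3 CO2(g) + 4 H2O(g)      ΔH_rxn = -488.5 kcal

eq. 1 × 2 (scale by 2 for the 2 CO(g)): (2)·(-67.6) = -135.2 kcal
eq. 2 × 3 (scale by 3 for the 3 CH3COOH(l)): (3)·(-187.9) = -563.7 kcal
eq. 3 reversed (C3H8(g) must end up as a product): +488.5 kcal
ΔH_rxn = (2)·(-67.6) + (3)·(-187.9) + (-1)·(-488.5) = -210.4 kcal

ΔH_rxn = -210.4 kcal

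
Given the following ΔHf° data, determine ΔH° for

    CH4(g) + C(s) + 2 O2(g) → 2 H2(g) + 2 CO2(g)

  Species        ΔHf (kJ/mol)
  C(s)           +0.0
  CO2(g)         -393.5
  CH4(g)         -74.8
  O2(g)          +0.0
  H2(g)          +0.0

ΔH° = -712.2 kJ/mol

Products: 2·(+0.0) + 2·(-393.5) = -787.0
Reactants: 1·(-74.8) + 1·(+0.0) + 2·(+0.0) = -74.8
ΔH° = (-787.0) − (-74.8) = -712.2 kJ/mol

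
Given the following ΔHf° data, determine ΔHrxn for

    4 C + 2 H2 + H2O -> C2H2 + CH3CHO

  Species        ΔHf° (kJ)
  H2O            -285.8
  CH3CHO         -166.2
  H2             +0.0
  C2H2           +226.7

ΔHrxn = 346.3 kJ

Products: 1·(+226.7) + 1·(-166.2) = +60.5
Reactants: 4·(+0.0) + 2·(+0.0) + 1·(-285.8) = -285.8
ΔHrxn = (+60.5) − (-285.8) = 346.3 kJ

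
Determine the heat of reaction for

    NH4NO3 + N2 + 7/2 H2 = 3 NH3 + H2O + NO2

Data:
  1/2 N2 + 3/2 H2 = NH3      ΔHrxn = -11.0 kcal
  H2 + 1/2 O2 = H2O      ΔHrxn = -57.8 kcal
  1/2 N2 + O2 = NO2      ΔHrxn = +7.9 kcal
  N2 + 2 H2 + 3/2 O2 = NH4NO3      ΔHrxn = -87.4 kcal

equation 1 × 3 (scale by 3 for the 3 NH3): (3)·(-11.0) = -33.0 kcal
equation 2 as written (H2O already on the product side): -57.8 kcal
equation 3 as written (NO2 already on the product side): +7.9 kcal
equation 4 reversed (reverse to put NH4NO3 on the reactant side): +87.4 kcal
ΔHrxn = (-33.0) + (-57.8) + (+7.9) + (+87.4) = 4.5 kcal

ΔHrxn = 4.5 kcal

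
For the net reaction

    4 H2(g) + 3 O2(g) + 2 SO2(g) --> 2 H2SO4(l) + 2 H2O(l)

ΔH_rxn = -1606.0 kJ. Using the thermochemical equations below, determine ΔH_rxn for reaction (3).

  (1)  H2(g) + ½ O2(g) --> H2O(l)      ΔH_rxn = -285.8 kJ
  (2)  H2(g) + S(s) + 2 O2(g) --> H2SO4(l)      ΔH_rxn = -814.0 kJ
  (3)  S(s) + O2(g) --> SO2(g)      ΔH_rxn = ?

ΔH_rxn = -296.8 kJ

(1) × 2 (scale by 2 for the 2 H2O(l)): (2)·(-285.8) = -571.6 kJ
(2) × 2 (×2 to match 2 H2SO4(l) in the target): (2)·(-814.0) = -1628.0 kJ
(3) reversed and × 2 (SO2(g) must end up as a reactant; scale by 2 for the 2 SO2(g)): contributes −2·x
-1606.0 = (-571.6) + (-1628.0) − 2·x
x = (-1606.0 − (-2199.6)) / (-2) = -296.8 kJ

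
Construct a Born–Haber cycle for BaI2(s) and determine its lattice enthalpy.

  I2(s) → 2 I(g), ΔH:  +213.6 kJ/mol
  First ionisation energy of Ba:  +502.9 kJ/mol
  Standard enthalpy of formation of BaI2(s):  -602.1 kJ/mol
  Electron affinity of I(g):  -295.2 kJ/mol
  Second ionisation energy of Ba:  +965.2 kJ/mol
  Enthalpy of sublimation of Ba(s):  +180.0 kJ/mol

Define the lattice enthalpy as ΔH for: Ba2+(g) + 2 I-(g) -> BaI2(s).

U = -1873.4 kJ/mol

ΔHf° = 1·ΔHsub + 1·(ΣIE) + 1·D(I2) + 2·EA + U
-602.1 = 1·(+180.0) + 1·(+1468.1) + 1·(+213.6) + 2·(-295.2) + U
U = -602.1 − (+1271.3) = -1873.4 kJ/mol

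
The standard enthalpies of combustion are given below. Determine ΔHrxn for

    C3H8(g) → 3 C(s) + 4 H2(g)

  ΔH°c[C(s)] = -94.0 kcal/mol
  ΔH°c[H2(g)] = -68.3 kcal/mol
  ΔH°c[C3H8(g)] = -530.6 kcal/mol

ΔHrxn = 24.6 kcal/mol

With combustion enthalpies, reactants minus products:
= [1·(-530.6)] − [3·(-94.0) + 4·(-68.3)]
= 24.6 kcal/mol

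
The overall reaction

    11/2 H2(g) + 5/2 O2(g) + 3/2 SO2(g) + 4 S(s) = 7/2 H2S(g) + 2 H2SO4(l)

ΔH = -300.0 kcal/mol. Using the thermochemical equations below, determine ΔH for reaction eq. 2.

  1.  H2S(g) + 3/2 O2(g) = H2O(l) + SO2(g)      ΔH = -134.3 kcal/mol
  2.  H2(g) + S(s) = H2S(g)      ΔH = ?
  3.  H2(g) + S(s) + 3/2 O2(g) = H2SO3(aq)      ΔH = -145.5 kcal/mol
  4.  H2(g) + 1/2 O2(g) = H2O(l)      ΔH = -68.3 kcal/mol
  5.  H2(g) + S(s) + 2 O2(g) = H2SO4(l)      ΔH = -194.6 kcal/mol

ΔH = -4.9 kcal/mol

eq. 1 reversed and × 3/2: (-3/2)·(-134.3) = +201.45 kcal/mol
eq. 2 × 2: contributes 2·x
eq. 3: not needed.
eq. 4 × 3/2: (3/2)·(-68.3) = -102.45 kcal/mol
eq. 5 × 2: (2)·(-194.6) = -389.2 kcal/mol
-300.0 = (+201.45) + (-102.45) + (-389.2) + 2·x
x = (-300.0 − (-290.2)) / (2) = -4.9 kcal/mol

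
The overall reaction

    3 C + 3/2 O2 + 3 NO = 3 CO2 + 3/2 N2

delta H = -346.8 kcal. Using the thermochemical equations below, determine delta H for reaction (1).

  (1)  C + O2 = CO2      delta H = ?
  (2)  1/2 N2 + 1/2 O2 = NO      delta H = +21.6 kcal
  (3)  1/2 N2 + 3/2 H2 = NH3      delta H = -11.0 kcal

(1) × 3: contributes 3·x
(2) reversed and × 3: (-3)·(+21.6) = -64.8 kcal
(3): not needed.
-346.8 = (-64.8) + 3·x
x = (-346.8 − (-64.8)) / (3) = -94.0 kcal

delta H = -94.0 kcal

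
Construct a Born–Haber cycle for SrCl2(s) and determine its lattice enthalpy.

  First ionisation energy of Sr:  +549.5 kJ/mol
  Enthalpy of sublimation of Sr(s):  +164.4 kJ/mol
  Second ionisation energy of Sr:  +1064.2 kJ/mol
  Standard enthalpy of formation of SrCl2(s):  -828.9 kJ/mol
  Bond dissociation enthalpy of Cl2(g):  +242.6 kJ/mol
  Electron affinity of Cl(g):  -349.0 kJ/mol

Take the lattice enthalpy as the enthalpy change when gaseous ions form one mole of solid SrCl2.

U = -2151.6 kJ/mol

ΔHf° = 1·ΔHsub + 1·(ΣIE) + 1·D(Cl2) + 2·EA + U
-828.9 = 1·(+164.4) + 1·(+1613.7) + 1·(+242.6) + 2·(-349.0) + U
U = -828.9 − (+1322.7) = -2151.6 kJ/mol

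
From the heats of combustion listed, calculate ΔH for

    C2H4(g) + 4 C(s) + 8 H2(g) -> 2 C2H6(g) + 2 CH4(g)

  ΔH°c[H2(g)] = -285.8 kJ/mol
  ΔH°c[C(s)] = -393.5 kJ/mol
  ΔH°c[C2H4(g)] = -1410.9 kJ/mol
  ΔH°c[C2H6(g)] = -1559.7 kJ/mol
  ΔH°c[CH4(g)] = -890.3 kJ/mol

ΔH = -371.3 kJ/mol

With combustion enthalpies, reactants minus products:
= [1·(-1410.9) + 4·(-393.5) + 8·(-285.8)] − [2·(-1559.7) + 2·(-890.3)]
= -371.3 kJ/mol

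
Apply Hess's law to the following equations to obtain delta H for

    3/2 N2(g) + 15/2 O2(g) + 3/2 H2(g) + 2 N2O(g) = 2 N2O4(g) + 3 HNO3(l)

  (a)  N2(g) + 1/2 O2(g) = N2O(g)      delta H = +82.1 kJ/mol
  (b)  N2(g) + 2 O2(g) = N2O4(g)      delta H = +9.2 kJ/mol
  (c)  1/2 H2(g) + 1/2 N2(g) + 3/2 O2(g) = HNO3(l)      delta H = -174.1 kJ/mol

(a) reversed and × 2 (reverse to put N2O(g) on the reactant side; scale by 2 for the 2 N2O(g)): (-2)·(+82.1) = -164.2 kJ/mol
(b) × 2 (×2 to match 2 N2O4(g) in the target): (2)·(+9.2) = +18.4 kJ/mol
(c) × 3 (×3 to match 3 HNO3(l) in the target): (3)·(-174.1) = -522.3 kJ/mol
delta H = (-164.2) + (+18.4) + (-522.3) = -668.1 kJ/mol

delta H = -668.1 kJ/mol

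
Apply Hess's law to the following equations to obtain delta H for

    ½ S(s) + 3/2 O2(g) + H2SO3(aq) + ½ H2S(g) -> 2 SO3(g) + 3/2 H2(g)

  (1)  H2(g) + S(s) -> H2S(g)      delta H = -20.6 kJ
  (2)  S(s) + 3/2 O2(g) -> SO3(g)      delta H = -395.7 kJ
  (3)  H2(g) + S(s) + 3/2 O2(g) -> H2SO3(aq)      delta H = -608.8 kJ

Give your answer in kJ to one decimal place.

delta H = -172.3 kJ

(1) reversed and × 1/2: (-1/2)·(-20.6) = +10.3 kJ
(2) × 2: (2)·(-395.7) = -791.4 kJ
(3) reversed: +608.8 kJ
delta H = (-1/2)·(-20.6) + (2)·(-395.7) + (-1)·(-608.8) = -172.3 kJ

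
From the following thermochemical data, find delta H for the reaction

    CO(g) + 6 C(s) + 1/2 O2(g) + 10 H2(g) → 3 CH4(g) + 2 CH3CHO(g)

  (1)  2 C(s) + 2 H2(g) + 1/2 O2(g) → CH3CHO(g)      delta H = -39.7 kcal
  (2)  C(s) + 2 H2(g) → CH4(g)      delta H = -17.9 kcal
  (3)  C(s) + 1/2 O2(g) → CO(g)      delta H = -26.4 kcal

delta H = -106.7 kcal

(1) × 2: (2)·(-39.7) = -79.4 kcal
(2) × 3: (3)·(-17.9) = -53.7 kcal
(3) reversed: +26.4 kcal
delta H = (2)·(-39.7) + (3)·(-17.9) + (-1)·(-26.4) = -106.7 kcal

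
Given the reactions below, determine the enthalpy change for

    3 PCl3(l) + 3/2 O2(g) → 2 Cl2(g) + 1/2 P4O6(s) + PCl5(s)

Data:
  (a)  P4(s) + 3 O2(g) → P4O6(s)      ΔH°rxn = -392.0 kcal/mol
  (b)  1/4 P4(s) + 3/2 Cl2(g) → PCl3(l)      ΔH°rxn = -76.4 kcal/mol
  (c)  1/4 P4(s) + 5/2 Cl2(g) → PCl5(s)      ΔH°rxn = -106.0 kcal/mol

ΔH°rxn = -72.8 kcal/mol

(a) × 1/2: (1/2)·(-392.0) = -196.0 kcal/mol
(b) reversed and × 3: (-3)·(-76.4) = +229.2 kcal/mol
(c) as written: -106.0 kcal/mol
By Hess's law, ΔH°rxn = (-196.0) + (+229.2) + (-106.0) = -72.8 kcal/mol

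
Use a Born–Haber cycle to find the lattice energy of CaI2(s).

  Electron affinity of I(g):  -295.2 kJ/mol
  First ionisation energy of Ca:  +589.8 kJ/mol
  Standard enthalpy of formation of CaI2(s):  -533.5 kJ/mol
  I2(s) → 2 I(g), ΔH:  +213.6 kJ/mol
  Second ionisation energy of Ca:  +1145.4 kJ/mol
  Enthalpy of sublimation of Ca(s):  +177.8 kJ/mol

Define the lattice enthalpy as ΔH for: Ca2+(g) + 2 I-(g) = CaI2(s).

ΔHf° = 1·ΔHsub + 1·(ΣIE) + 1·D(I2) + 2·EA + U
-533.5 = 1·(+177.8) + 1·(+1735.2) + 1·(+213.6) + 2·(-295.2) + U
U = -533.5 − (+1536.2) = -2069.7 kJ/mol

U = -2069.7 kJ/mol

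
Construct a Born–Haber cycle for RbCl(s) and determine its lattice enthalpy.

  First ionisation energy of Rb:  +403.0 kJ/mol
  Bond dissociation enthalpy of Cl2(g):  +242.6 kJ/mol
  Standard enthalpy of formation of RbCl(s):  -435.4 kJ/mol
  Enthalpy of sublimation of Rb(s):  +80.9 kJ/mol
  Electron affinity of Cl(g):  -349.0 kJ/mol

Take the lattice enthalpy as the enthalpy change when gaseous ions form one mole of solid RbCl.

U = -691.6 kJ/mol

ΔHf° = 1·ΔHsub + 1·(ΣIE) + 1/2·D(Cl2) + 1·EA + U
-435.4 = 1·(+80.9) + 1·(+403.0) + 1/2·(+242.6) + 1·(-349.0) + U
U = -435.4 − (+256.2) = -691.6 kJ/mol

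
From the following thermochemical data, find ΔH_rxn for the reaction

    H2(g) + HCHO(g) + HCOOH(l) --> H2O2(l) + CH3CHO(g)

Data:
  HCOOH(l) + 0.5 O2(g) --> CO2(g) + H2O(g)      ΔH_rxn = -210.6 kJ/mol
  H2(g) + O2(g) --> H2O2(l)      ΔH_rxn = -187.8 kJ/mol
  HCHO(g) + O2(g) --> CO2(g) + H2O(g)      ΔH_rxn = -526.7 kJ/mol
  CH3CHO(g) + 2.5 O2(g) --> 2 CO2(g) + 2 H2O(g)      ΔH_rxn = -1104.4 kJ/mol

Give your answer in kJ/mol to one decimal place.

ΔH_rxn = 179.3 kJ/mol

equation 1 as written (HCOOH(l) already on the reactant side): -210.6 kJ/mol
equation 2 as written (H2O2(l) already on the product side): -187.8 kJ/mol
equation 3 as written (HCHO(g) already on the reactant side): -526.7 kJ/mol
equation 4 reversed (reverse to put CH3CHO(g) on the product side): +1104.4 kJ/mol
Since enthalpy is a state function, ΔH_rxn = (-210.6) + (-187.8) + (-526.7) + (+1104.4) = 179.3 kJ/mol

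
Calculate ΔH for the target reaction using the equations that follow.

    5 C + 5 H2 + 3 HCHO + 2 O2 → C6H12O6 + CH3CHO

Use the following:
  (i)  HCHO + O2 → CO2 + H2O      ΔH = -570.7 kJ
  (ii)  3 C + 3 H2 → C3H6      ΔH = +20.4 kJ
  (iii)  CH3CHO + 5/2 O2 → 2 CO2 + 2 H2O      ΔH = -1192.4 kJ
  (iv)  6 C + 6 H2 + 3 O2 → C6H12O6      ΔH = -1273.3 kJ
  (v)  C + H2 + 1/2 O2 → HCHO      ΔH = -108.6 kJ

ΔH = -1113.7 kJ

(i) × 2: (2)·(-570.7) = -1141.4 kJ
(ii): not needed (C3H6 appears nowhere else).
(iii) reversed (CH3CHO must end up as a product): +1192.4 kJ
(iv) as written (C6H12O6 already on the product side): -1273.3 kJ
(v) reversed: +108.6 kJ
Summing the manipulated equations, ΔH = (-1141.4) + (+1192.4) + (-1273.3) + (+108.6) = -1113.7 kJ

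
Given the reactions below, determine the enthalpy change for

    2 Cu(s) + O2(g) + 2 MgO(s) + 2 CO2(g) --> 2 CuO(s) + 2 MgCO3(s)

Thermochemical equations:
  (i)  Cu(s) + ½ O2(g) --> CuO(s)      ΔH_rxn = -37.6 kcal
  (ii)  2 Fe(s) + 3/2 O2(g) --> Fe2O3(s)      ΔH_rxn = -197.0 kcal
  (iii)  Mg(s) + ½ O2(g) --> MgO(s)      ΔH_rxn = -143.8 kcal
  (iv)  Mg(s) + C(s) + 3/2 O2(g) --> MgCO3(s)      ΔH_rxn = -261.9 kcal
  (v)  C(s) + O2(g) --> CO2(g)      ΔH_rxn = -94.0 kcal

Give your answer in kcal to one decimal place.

ΔH_rxn = -123.4 kcal

(i) × 2 (×2 to match 2 CuO(s) in the target): (2)·(-37.6) = -75.2 kcal
(ii): not needed (Fe2O3(s) appears nowhere else).
(iii) reversed and × 2 (MgO(s) must end up as a reactant; scale by 2 for the 2 MgO(s)): (-2)·(-143.8) = +287.6 kcal
(iv) × 2 (scale by 2 for the 2 MgCO3(s)): (2)·(-261.9) = -523.8 kcal
(v) reversed and × 2 (CO2(g) must end up as a reactant; scale by 2 for the 2 CO2(g)): (-2)·(-94.0) = +188.0 kcal
Since enthalpy is a state function, ΔH_rxn = (-75.2) + (+287.6) + (-523.8) + (+188.0) = -123.4 kcal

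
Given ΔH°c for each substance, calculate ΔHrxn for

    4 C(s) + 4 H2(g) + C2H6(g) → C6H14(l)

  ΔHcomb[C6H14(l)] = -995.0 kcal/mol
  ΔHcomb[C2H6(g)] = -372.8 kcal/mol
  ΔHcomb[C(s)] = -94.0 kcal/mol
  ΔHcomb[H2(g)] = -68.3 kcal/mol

Using ΔH = Σ nΔHc°(reactants) − Σ nΔHc°(products):
= [4·(-94.0) + 4·(-68.3) + 1·(-372.8)] − [1·(-995.0)]
= -27.0 kcal/mol

ΔHrxn = -27.0 kcal/mol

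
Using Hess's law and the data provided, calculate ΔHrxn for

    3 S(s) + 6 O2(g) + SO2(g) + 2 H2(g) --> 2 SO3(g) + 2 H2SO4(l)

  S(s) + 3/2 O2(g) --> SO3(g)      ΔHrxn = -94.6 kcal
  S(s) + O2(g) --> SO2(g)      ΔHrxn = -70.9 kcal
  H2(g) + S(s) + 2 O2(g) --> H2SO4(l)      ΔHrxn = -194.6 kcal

ΔHrxn = -507.5 kcal

equation 1 × 2 (scale by 2 for the 2 SO3(g)): (2)·(-94.6) = -189.2 kcal
equation 2 reversed (SO2(g) must end up as a reactant): +70.9 kcal
equation 3 × 2 (×2 to match 2 H2SO4(l) in the target): (2)·(-194.6) = -389.2 kcal
ΔHrxn = (-189.2) + (+70.9) + (-389.2) = -507.5 kcal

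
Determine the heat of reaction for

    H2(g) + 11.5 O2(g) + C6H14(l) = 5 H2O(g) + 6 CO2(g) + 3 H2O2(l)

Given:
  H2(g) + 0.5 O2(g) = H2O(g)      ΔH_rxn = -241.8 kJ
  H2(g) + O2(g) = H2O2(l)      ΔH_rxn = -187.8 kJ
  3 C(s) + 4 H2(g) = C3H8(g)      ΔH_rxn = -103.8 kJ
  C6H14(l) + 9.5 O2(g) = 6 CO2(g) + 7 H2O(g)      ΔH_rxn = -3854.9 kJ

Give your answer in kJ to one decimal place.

equation 1 reversed and × 2: (-2)·(-241.8) = +483.6 kJ
equation 2 × 3 (×3 to match 3 H2O2(l) in the target): (3)·(-187.8) = -563.4 kJ
equation 3: not needed (C(s) appears nowhere else).
equation 4 as written (C6H14(l) already on the reactant side): -3854.9 kJ
Combining the equations, ΔH_rxn = (-2)·(-241.8) + (3)·(-187.8) + (1)·(-3854.9) = -3934.7 kJ

ΔH_rxn = -3934.7 kJ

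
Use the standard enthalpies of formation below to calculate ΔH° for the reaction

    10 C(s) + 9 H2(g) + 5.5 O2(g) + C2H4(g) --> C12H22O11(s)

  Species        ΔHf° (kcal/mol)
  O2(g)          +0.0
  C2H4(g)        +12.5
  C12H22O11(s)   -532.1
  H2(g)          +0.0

Products: 1·(-532.1) = -532.1
Reactants: 10·(+0.0) + 9·(+0.0) + 11/2·(+0.0) + 1·(+12.5) = +12.5
ΔH° = (-532.1) − (+12.5) = -544.6 kcal/mol

ΔH° = -544.6 kcal/mol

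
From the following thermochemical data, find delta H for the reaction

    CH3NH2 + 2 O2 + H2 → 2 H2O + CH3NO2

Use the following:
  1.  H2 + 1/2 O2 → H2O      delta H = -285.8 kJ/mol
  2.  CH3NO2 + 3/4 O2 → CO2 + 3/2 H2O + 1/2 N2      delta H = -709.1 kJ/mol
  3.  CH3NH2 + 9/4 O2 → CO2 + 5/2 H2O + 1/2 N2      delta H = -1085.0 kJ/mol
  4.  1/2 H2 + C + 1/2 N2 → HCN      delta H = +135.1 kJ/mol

eq. 1 as written: -285.8 kJ/mol
eq. 2 reversed (CH3NO2 must end up as a product): +709.1 kJ/mol
eq. 3 as written (CH3NH2 already on the reactant side): -1085.0 kJ/mol
eq. 4: not needed (C appears nowhere else).
By Hess's law, delta H = (-285.8) + (+709.1) + (-1085.0) = -661.7 kJ/mol

delta H = -661.7 kJ/mol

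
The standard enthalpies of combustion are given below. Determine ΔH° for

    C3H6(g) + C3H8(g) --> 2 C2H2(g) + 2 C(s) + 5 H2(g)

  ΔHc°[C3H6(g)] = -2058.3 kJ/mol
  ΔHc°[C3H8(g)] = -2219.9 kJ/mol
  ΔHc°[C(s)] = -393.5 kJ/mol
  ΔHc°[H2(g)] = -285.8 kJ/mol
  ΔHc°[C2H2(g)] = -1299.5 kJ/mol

With combustion enthalpies, reactants minus products:
= [1·(-2058.3) + 1·(-2219.9)] − [2·(-1299.5) + 2·(-393.5) + 5·(-285.8)]
= 536.8 kJ/mol

ΔH° = 536.8 kJ/mol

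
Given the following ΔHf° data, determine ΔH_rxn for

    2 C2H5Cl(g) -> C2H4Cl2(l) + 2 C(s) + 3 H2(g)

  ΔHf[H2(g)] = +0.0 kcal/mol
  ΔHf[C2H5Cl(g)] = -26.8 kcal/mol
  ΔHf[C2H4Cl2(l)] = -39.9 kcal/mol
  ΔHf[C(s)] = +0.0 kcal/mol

Products: 1·(-39.9) + 2·(+0.0) + 3·(+0.0) = -39.9
Reactants: 2·(-26.8) = -53.6
ΔH_rxn = (-39.9) − (-53.6) = 13.7 kcal/mol

ΔH_rxn = 13.7 kcal/mol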